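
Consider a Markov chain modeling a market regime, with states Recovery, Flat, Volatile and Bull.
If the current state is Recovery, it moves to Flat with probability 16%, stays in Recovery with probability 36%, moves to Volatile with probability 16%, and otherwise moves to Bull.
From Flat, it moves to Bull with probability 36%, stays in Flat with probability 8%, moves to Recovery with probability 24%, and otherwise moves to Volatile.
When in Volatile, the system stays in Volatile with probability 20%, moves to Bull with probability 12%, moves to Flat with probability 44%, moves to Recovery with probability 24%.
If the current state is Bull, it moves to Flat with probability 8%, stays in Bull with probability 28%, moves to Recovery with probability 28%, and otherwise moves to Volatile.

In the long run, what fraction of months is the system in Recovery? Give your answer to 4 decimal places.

Let the stationary distribution be π with π = πP and π_1 + π_2 + π_3 + π_4 = 1.
π_1 = 0.36·π_1 + 0.24·π_2 + 0.24·π_3 + 0.28·π_4
π_2 = 0.16·π_1 + 0.08·π_2 + 0.44·π_3 + 0.08·π_4
π_3 = 0.16·π_1 + 0.32·π_2 + 0.2·π_3 + 0.36·π_4
Solving with the normalization constraint gives π = (0.2848, 0.1944, 0.2545, 0.2662).
So the stationary probability of Recovery is 0.2848.

0.2848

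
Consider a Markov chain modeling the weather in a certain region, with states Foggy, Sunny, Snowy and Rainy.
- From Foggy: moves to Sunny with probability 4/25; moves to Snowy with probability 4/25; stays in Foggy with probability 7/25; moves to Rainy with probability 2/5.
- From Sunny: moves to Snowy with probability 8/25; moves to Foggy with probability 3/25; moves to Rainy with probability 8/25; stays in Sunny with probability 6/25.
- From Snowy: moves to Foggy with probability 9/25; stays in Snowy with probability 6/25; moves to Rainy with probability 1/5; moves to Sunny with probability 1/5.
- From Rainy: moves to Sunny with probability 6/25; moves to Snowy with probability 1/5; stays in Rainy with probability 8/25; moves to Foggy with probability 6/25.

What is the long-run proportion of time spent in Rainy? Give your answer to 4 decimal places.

Let the stationary distribution be π with π = πP and π_1 + π_2 + π_3 + π_4 = 1.
π_1 = 0.28·π_1 + 0.12·π_2 + 0.36·π_3 + 0.24·π_4
π_2 = 0.16·π_1 + 0.24·π_2 + 0.2·π_3 + 0.24·π_4
π_3 = 0.16·π_1 + 0.32·π_2 + 0.24·π_3 + 0.2·π_4
Solving with the normalization constraint gives π = (0.2517, 0.2109, 0.2242, 0.3132).
So the stationary probability of Rainy is 0.3132.

0.3132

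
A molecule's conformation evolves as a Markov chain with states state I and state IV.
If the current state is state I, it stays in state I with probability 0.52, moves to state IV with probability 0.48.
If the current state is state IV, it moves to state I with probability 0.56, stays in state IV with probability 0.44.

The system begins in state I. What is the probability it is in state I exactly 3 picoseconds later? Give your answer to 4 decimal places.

Propagate the distribution vector 3 picoseconds from state I.
After 0 picoseconds: (1.0000, 0.0000)
After 1 picosecond: (0.5200, 0.4800)
After 2 picoseconds: (0.5392, 0.4608)
After 3 picoseconds: (0.5384, 0.4616)
P(in state I after 3 picoseconds) = 0.5384

0.5384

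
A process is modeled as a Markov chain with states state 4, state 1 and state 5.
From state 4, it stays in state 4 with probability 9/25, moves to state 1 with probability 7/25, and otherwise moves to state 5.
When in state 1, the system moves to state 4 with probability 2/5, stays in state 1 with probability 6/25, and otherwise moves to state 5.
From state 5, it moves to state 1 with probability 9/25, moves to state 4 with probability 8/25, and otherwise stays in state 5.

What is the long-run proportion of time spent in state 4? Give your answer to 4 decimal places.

Let the stationary distribution be π with π = πP and π_1 + π_2 + π_3 = 1.
π_1 = 0.36·π_1 + 0.4·π_2 + 0.32·π_3
π_2 = 0.28·π_1 + 0.24·π_2 + 0.36·π_3
Solving with the normalization constraint gives π = (0.3580, 0.2959, 0.3462).
So the stationary probability of state 4 is 0.3580.

0.3580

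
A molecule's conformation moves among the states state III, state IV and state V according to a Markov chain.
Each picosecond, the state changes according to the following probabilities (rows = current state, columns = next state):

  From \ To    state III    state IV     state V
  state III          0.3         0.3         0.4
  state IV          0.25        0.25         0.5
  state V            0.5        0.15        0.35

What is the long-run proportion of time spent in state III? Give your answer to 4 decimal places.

Let the stationary distribution be π with π = πP and π_1 + π_2 + π_3 = 1.
π_1 = 0.3·π_1 + 0.25·π_2 + 0.5·π_3
π_2 = 0.3·π_1 + 0.25·π_2 + 0.15·π_3
Solving with the normalization constraint gives π = (0.3691, 0.2282, 0.4027).
So the stationary probability of state III is 0.3691.

0.3691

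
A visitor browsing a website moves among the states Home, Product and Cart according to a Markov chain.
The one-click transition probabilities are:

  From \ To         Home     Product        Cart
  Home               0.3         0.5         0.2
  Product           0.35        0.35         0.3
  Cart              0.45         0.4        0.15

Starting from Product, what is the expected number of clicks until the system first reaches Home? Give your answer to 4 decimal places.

Let t(s) be the expected number of clicks to first reach Home from state s, with t(Home) = 0. Conditioning on the first click:
t(Product) = 1 + 0.35·t(Product) + 0.3·t(Cart)
t(Cart) = 1 + 0.4·t(Product) + 0.15·t(Cart)
Solving: t(Product) = 2.6590, t(Cart) = 2.4277.
Expected clicks from Product to Home: 2.6590.

2.6590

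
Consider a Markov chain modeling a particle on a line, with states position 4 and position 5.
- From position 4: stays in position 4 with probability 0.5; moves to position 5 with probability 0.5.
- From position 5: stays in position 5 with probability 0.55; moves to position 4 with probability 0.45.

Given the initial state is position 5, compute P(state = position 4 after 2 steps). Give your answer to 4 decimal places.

0.4725

Sum over the intermediate state after 1 step:
P = P(position 5→position 4)·P(position 4→position 4) + P(position 5→position 5)·P(position 5→position 4)
  = 0.45×0.5 + 0.55×0.45
  = 0.2250 + 0.2475 = 0.4725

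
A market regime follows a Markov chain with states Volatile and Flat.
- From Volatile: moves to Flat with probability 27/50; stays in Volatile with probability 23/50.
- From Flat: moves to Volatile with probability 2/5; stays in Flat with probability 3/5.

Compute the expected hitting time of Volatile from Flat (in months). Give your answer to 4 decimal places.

2.5000

Let t(s) be the expected number of months to first reach Volatile from state s, with t(Volatile) = 0. Conditioning on the first month:
t(Flat) = 1 + 0.6·t(Flat)
Solving: t(Flat) = 2.5000.
Expected months from Flat to Volatile: 2.5000.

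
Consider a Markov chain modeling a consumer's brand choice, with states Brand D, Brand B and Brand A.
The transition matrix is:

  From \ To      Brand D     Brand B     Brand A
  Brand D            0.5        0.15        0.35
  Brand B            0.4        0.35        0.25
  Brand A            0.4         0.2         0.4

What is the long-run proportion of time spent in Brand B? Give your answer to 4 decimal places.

Let the stationary distribution be π with π = πP and π_1 + π_2 + π_3 = 1.
π_1 = 0.5·π_1 + 0.4·π_2 + 0.4·π_3
π_2 = 0.15·π_1 + 0.35·π_2 + 0.2·π_3
Solving with the normalization constraint gives π = (0.4444, 0.2092, 0.3464).
So the stationary probability of Brand B is 0.2092.

0.2092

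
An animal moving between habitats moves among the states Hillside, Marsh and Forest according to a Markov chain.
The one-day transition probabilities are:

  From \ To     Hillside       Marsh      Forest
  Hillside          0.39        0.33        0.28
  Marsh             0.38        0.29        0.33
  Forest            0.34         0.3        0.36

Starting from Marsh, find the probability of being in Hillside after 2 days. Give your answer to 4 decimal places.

0.3706

Sum over the intermediate state after 1 day:
P = P(Marsh→Hillside)·P(Hillside→Hillside) + P(Marsh→Marsh)·P(Marsh→Hillside) + P(Marsh→Forest)·P(Forest→Hillside)
  = 0.38×0.39 + 0.29×0.38 + 0.33×0.34
  = 0.1482 + 0.1102 + 0.1122 = 0.3706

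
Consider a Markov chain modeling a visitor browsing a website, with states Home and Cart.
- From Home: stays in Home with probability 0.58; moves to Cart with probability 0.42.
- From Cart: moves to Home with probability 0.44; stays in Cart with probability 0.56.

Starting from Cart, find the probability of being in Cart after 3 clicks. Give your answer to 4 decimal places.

Propagate the distribution vector 3 clicks from Cart.
After 0 clicks: (0.0000, 1.0000)
After 1 click: (0.4400, 0.5600)
After 2 clicks: (0.5016, 0.4984)
After 3 clicks: (0.5102, 0.4898)
P(in Cart after 3 clicks) = 0.4898

0.4898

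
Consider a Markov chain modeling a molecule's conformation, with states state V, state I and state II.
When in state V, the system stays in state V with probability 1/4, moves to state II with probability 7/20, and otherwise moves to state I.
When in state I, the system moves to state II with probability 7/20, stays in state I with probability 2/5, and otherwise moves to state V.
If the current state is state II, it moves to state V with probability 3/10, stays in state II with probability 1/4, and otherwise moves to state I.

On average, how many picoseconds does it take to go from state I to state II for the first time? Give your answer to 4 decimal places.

Let t(s) be the expected number of picoseconds to first reach state II from state s, with t(state II) = 0. Conditioning on the first picosecond:
t(state V) = 1 + 0.25·t(state V) + 0.4·t(state I)
t(state I) = 1 + 0.25·t(state V) + 0.4·t(state I)
Solving: t(state V) = 2.8571, t(state I) = 2.8571.
Expected picoseconds from state I to state II: 2.8571.

2.8571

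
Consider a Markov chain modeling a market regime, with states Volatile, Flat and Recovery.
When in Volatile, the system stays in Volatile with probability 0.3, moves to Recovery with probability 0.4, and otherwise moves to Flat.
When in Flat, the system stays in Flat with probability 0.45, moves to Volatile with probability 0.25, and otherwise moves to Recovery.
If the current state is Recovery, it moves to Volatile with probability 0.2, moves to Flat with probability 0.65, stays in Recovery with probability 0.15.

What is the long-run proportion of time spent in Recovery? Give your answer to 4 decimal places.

Let the stationary distribution be π with π = πP and π_1 + π_2 + π_3 = 1.
π_1 = 0.3·π_1 + 0.25·π_2 + 0.2·π_3
π_2 = 0.3·π_1 + 0.45·π_2 + 0.65·π_3
Solving with the normalization constraint gives π = (0.2483, 0.4692, 0.2825).
So the stationary probability of Recovery is 0.2825.

0.2825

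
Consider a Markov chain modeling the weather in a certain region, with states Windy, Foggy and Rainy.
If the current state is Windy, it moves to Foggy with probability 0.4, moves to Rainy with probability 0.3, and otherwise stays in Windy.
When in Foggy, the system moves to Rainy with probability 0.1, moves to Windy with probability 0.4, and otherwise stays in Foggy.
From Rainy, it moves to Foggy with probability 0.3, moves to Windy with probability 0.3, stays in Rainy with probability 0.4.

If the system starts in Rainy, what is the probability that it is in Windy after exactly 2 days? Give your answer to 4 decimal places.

0.3300

Sum over the intermediate state after 1 day:
P = P(Rainy→Windy)·P(Windy→Windy) + P(Rainy→Foggy)·P(Foggy→Windy) + P(Rainy→Rainy)·P(Rainy→Windy)
  = 0.3×0.3 + 0.3×0.4 + 0.4×0.3
  = 0.0900 + 0.1200 + 0.1200 = 0.3300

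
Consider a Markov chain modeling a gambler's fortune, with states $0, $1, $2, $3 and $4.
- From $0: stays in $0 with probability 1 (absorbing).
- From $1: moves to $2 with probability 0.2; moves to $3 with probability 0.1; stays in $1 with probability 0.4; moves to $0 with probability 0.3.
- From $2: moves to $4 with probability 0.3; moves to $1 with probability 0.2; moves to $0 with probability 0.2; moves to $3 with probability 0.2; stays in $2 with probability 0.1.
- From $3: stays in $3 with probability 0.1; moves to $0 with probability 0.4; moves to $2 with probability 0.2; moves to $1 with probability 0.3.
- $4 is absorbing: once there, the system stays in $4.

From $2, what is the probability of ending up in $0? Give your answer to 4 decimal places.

0.6005

Let h(s) be the probability of absorption at $0 starting from transient state s. Then h($0) = 1 and h($4) = 0. By first-step analysis:
h($1) = 0.3·1 + 0.4·h($1) + 0.2·h($2) + 0.1·h($3)
h($2) = 0.2·1 + 0.2·h($1) + 0.1·h($2) + 0.2·h($3) + 0.3·0
h($3) = 0.4·1 + 0.3·h($1) + 0.2·h($2) + 0.1·h($3)
Solving: h($1) = 0.8433, h($2) = 0.6005, h($3) = 0.8590.
Starting from $2, the probability is 0.6005.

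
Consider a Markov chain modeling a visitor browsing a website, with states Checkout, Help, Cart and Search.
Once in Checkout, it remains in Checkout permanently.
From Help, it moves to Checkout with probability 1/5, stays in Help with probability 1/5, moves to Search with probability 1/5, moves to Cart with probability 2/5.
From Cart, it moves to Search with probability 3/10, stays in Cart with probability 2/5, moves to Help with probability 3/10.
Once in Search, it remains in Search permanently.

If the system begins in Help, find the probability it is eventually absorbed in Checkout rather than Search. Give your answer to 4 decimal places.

0.3333

Let h(s) be the probability of absorption at Checkout starting from transient state s. Then h(Checkout) = 1 and h(Search) = 0. By first-step analysis:
h(Help) = 0.2·1 + 0.2·h(Help) + 0.4·h(Cart) + 0.2·0
h(Cart) = 0.3·h(Help) + 0.4·h(Cart) + 0.3·0
Solving: h(Help) = 0.3333, h(Cart) = 0.1667.
Starting from Help, the probability is 0.3333.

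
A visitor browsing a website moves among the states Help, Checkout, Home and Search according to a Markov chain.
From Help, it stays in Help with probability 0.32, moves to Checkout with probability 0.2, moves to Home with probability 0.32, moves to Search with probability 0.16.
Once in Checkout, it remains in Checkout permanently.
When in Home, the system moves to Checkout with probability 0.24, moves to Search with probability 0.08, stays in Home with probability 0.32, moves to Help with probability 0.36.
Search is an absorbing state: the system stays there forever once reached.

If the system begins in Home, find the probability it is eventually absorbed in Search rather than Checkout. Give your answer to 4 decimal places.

Let h(s) be the probability of absorption at Search starting from transient state s. Then h(Search) = 1 and h(Checkout) = 0. By first-step analysis:
h(Help) = 0.32·h(Help) + 0.2·0 + 0.32·h(Home) + 0.16·1
h(Home) = 0.36·h(Help) + 0.24·0 + 0.32·h(Home) + 0.08·1
Solving: h(Help) = 0.3871, h(Home) = 0.3226.
Starting from Home, the probability is 0.3226.

0.3226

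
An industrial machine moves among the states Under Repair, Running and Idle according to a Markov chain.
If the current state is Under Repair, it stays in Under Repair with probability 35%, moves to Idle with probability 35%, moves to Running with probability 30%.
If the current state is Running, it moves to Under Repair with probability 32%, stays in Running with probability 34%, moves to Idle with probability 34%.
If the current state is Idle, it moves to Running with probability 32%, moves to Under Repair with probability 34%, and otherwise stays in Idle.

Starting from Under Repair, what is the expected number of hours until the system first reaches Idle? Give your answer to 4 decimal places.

2.8829

Let t(s) be the expected number of hours to first reach Idle from state s, with t(Idle) = 0. Conditioning on the first hour:
t(Under Repair) = 1 + 0.35·t(Under Repair) + 0.3·t(Running)
t(Running) = 1 + 0.32·t(Under Repair) + 0.34·t(Running)
Solving: t(Under Repair) = 2.8829, t(Running) = 2.9129.
Expected hours from Under Repair to Idle: 2.8829.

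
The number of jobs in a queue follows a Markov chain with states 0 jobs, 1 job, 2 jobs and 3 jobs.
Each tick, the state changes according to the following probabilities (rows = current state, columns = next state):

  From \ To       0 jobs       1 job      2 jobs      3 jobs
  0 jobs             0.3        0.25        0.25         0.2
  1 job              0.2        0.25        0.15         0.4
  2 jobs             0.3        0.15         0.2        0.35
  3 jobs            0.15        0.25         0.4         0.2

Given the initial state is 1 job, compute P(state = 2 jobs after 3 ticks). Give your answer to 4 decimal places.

Propagate the distribution vector 3 ticks from 1 job.
After 0 ticks: (0.0000, 1.0000, 0.0000, 0.0000)
After 1 tick: (0.2000, 0.2500, 0.1500, 0.4000)
After 2 ticks: (0.2150, 0.2350, 0.2775, 0.2725)
After 3 ticks: (0.2356, 0.2223, 0.2535, 0.2886)
P(in 2 jobs after 3 ticks) = 0.2535

0.2535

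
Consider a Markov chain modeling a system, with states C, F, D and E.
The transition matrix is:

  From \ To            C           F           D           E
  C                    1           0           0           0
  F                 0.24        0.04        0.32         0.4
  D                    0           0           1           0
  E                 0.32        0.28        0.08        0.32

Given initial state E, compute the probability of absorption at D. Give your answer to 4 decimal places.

Let h(s) be the probability of absorption at D starting from transient state s. Then h(D) = 1 and h(C) = 0. By first-step analysis:
h(F) = 0.24·0 + 0.04·h(F) + 0.32·1 + 0.4·h(E)
h(E) = 0.32·0 + 0.28·h(F) + 0.08·1 + 0.32·h(E)
Solving: h(F) = 0.4615, h(E) = 0.3077.
Starting from E, the probability is 0.3077.

0.3077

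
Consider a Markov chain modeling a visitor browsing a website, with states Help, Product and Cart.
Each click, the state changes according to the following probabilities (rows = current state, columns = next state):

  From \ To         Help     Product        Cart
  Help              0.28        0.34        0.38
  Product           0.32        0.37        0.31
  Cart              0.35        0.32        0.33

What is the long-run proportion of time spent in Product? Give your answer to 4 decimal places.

Let the stationary distribution be π with π = πP and π_1 + π_2 + π_3 = 1.
π_1 = 0.28·π_1 + 0.32·π_2 + 0.35·π_3
π_2 = 0.34·π_1 + 0.37·π_2 + 0.32·π_3
Solving with the normalization constraint gives π = (0.3175, 0.3435, 0.3390).
So the stationary probability of Product is 0.3435.

0.3435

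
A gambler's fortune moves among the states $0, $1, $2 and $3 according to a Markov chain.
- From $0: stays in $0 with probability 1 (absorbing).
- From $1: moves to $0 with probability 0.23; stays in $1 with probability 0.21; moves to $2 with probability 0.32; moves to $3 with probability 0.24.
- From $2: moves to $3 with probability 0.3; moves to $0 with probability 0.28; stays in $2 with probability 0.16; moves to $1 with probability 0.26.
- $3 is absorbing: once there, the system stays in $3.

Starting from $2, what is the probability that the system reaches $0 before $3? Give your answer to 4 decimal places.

Let h(s) be the probability of absorption at $0 starting from transient state s. Then h($0) = 1 and h($3) = 0. By first-step analysis:
h($1) = 0.23·1 + 0.21·h($1) + 0.32·h($2) + 0.24·0
h($2) = 0.28·1 + 0.26·h($1) + 0.16·h($2) + 0.3·0
Solving: h($1) = 0.4873, h($2) = 0.4841.
Starting from $2, the probability is 0.4841.

0.4841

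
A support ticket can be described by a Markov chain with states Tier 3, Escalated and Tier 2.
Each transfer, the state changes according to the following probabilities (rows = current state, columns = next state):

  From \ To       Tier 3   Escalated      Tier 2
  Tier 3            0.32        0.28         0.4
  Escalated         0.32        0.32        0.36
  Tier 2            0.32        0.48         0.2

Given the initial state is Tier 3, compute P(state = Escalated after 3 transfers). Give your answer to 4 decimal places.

0.3566

Propagate the distribution vector 3 transfers from Tier 3.
After 0 transfers: (1.0000, 0.0000, 0.0000)
After 1 transfer: (0.3200, 0.2800, 0.4000)
After 2 transfers: (0.3200, 0.3712, 0.3088)
After 3 transfers: (0.3200, 0.3566, 0.3234)
P(in Escalated after 3 transfers) = 0.3566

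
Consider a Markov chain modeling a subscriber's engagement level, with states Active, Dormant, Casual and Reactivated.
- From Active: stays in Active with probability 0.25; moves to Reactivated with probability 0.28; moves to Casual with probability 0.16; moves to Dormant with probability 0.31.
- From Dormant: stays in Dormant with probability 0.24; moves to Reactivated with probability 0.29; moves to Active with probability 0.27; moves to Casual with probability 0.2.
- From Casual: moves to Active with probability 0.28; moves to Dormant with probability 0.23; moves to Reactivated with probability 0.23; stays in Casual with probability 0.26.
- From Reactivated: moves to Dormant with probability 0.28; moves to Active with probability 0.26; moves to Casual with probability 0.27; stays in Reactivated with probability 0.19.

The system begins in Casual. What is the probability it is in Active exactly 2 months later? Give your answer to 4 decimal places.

Propagate the distribution vector 2 months from Casual.
After 0 months: (0.0000, 0.0000, 1.0000, 0.0000)
After 1 month: (0.2800, 0.2300, 0.2600, 0.2300)
After 2 months: (0.2647, 0.2662, 0.2205, 0.2486)
P(in Active after 2 months) = 0.2647

0.2647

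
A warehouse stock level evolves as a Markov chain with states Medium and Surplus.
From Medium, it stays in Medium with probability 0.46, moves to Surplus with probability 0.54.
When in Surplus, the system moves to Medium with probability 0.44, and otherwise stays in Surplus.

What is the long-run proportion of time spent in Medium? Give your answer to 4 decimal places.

Let the stationary distribution be π with π = πP and π_1 + π_2 = 1.
π_1 = 0.46·π_1 + 0.44·π_2
Solving with the normalization constraint gives π = (0.4490, 0.5510).
So the stationary probability of Medium is 0.4490.

0.4490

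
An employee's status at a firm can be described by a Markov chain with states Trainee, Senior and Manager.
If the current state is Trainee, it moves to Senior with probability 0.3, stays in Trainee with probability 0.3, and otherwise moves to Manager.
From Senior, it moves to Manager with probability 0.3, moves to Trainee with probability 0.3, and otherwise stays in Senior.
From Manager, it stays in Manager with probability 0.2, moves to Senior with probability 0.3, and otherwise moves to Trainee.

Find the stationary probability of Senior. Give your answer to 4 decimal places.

0.3333

Let the stationary distribution be π with π = πP and π_1 + π_2 + π_3 = 1.
π_1 = 0.3·π_1 + 0.3·π_2 + 0.5·π_3
π_2 = 0.3·π_1 + 0.4·π_2 + 0.3·π_3
Solving with the normalization constraint gives π = (0.3611, 0.3333, 0.3056).
So the stationary probability of Senior is 0.3333.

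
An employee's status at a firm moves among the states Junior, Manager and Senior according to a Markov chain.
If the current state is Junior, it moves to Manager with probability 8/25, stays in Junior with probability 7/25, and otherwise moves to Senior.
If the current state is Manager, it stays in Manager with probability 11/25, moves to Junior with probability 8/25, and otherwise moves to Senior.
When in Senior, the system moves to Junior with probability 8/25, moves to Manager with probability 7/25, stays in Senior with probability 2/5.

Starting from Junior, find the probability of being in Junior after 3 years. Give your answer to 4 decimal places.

Propagate the distribution vector 3 years from Junior.
After 0 years: (1.0000, 0.0000, 0.0000)
After 1 year: (0.2800, 0.3200, 0.4000)
After 2 years: (0.3088, 0.3424, 0.3488)
After 3 years: (0.3076, 0.3471, 0.3452)
P(in Junior after 3 years) = 0.3076

0.3076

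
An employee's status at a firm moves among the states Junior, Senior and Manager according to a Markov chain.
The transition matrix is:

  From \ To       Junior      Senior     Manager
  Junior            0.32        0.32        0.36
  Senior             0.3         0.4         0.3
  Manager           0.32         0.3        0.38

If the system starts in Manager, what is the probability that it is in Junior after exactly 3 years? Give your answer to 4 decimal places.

0.3133

Propagate the distribution vector 3 years from Manager.
After 0 years: (0.0000, 0.0000, 1.0000)
After 1 year: (0.3200, 0.3000, 0.3800)
After 2 years: (0.3140, 0.3364, 0.3496)
After 3 years: (0.3133, 0.3399, 0.3468)
P(in Junior after 3 years) = 0.3133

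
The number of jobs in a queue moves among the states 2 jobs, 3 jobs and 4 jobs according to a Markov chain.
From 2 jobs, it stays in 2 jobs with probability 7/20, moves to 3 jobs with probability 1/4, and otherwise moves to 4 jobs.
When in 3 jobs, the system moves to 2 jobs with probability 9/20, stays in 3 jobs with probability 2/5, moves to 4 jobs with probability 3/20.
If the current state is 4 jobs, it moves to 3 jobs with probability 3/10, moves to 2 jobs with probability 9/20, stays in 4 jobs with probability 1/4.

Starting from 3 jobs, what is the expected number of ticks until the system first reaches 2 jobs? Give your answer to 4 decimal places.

2.2222

Let t(s) be the expected number of ticks to first reach 2 jobs from state s, with t(2 jobs) = 0. Conditioning on the first tick:
t(3 jobs) = 1 + 0.4·t(3 jobs) + 0.15·t(4 jobs)
t(4 jobs) = 1 + 0.3·t(3 jobs) + 0.25·t(4 jobs)
Solving: t(3 jobs) = 2.2222, t(4 jobs) = 2.2222.
Expected ticks from 3 jobs to 2 jobs: 2.2222.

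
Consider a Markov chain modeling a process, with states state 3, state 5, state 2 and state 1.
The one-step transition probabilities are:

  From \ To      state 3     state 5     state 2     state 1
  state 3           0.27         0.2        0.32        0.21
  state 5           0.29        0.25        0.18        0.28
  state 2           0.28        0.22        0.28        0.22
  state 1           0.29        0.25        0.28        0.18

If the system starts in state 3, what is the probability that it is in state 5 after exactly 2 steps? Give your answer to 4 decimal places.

Propagate the distribution vector 2 steps from state 3.
After 0 steps: (1.0000, 0.0000, 0.0000, 0.0000)
After 1 step: (0.2700, 0.2000, 0.3200, 0.2100)
After 2 steps: (0.2814, 0.2269, 0.2708, 0.2209)
P(in state 5 after 2 steps) = 0.2269

0.2269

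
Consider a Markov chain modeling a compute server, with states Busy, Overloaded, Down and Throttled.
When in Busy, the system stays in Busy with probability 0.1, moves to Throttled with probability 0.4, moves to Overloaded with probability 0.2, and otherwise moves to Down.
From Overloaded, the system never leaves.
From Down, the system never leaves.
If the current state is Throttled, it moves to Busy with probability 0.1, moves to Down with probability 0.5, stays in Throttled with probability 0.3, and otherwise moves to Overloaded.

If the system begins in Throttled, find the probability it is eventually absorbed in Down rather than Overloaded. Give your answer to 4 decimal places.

0.8136

Let h(s) be the probability of absorption at Down starting from transient state s. Then h(Down) = 1 and h(Overloaded) = 0. By first-step analysis:
h(Busy) = 0.1·h(Busy) + 0.2·0 + 0.3·1 + 0.4·h(Throttled)
h(Throttled) = 0.1·h(Busy) + 0.1·0 + 0.5·1 + 0.3·h(Throttled)
Solving: h(Busy) = 0.6949, h(Throttled) = 0.8136.
Starting from Throttled, the probability is 0.8136.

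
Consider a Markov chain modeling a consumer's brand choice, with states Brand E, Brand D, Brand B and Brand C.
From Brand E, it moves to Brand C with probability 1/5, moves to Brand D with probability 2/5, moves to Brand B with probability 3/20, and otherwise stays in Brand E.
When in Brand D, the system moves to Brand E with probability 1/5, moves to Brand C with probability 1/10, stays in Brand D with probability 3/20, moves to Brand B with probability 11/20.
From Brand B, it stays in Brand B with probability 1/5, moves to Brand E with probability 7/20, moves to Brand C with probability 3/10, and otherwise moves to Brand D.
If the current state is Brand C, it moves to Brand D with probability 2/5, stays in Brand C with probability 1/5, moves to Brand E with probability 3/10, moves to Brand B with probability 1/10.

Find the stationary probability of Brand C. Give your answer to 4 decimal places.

Let the stationary distribution be π with π = πP and π_1 + π_2 + π_3 + π_4 = 1.
π_1 = 0.25·π_1 + 0.2·π_2 + 0.35·π_3 + 0.3·π_4
π_2 = 0.4·π_1 + 0.15·π_2 + 0.15·π_3 + 0.4·π_4
π_3 = 0.15·π_1 + 0.55·π_2 + 0.2·π_3 + 0.1·π_4
Solving with the normalization constraint gives π = (0.2726, 0.2680, 0.2602, 0.1992).
So the stationary probability of Brand C is 0.1992.

0.1992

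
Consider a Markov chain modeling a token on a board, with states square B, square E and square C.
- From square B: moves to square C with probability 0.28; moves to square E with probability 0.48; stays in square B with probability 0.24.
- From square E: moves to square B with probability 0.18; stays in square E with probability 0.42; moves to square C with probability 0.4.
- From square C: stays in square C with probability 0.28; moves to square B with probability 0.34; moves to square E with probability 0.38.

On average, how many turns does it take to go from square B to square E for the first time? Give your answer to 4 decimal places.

2.2124

Let t(s) be the expected number of turns to first reach square E from state s, with t(square E) = 0. Conditioning on the first turn:
t(square B) = 1 + 0.24·t(square B) + 0.28·t(square C)
t(square C) = 1 + 0.34·t(square B) + 0.28·t(square C)
Solving: t(square B) = 2.2124, t(square C) = 2.4336.
Expected turns from square B to square E: 2.2124.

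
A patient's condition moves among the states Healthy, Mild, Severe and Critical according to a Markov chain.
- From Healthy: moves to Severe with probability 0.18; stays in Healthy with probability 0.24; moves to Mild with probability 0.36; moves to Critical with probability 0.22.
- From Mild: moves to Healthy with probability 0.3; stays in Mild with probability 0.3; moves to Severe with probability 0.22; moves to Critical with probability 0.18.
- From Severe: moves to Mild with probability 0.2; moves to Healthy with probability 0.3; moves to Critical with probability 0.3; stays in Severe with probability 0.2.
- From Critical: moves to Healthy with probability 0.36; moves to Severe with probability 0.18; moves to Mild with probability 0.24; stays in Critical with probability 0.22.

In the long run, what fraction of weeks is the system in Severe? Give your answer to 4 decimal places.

0.1953

Let the stationary distribution be π with π = πP and π_1 + π_2 + π_3 + π_4 = 1.
π_1 = 0.24·π_1 + 0.3·π_2 + 0.3·π_3 + 0.36·π_4
π_2 = 0.36·π_1 + 0.3·π_2 + 0.2·π_3 + 0.24·π_4
π_3 = 0.18·π_1 + 0.22·π_2 + 0.2·π_3 + 0.18·π_4
Solving with the normalization constraint gives π = (0.2957, 0.2848, 0.1953, 0.2242).
So the stationary probability of Severe is 0.1953.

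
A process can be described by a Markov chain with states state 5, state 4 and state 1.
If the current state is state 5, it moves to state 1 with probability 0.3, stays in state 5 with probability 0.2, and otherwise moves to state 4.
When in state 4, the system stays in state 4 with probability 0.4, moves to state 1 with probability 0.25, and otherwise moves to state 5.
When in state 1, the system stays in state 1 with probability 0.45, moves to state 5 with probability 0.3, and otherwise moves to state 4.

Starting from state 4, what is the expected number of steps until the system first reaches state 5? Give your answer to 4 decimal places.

Let t(s) be the expected number of steps to first reach state 5 from state s, with t(state 5) = 0. Conditioning on the first step:
t(state 4) = 1 + 0.4·t(state 4) + 0.25·t(state 1)
t(state 1) = 1 + 0.25·t(state 4) + 0.45·t(state 1)
Solving: t(state 4) = 2.9907, t(state 1) = 3.1776.
Expected steps from state 4 to state 5: 2.9907.

2.9907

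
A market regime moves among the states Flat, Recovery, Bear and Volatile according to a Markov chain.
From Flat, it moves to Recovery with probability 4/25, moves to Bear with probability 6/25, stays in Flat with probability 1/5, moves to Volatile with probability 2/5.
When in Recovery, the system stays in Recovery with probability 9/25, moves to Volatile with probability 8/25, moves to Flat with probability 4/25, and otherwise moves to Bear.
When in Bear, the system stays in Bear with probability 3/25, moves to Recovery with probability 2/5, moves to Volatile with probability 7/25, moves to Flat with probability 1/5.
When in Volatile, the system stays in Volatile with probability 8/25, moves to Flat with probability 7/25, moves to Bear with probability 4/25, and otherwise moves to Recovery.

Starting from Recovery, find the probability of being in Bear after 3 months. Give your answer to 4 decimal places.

Propagate the distribution vector 3 months from Recovery.
After 0 months: (0.0000, 1.0000, 0.0000, 0.0000)
After 1 month: (0.1600, 0.3600, 0.1600, 0.3200)
After 2 months: (0.2112, 0.2960, 0.1664, 0.3264)
After 3 months: (0.2143, 0.2852, 0.1702, 0.3302)
P(in Bear after 3 months) = 0.1702

0.1702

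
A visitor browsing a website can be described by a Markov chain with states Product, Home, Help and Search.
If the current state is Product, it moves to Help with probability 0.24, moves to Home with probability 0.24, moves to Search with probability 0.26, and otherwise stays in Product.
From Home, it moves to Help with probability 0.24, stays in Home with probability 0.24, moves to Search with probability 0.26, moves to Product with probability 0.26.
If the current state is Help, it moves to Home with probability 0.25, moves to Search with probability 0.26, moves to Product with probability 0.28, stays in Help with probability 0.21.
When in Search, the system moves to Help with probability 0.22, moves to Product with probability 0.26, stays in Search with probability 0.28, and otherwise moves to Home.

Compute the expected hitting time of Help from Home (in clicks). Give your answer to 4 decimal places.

4.2609

Let t(s) be the expected number of clicks to first reach Help from state s, with t(Help) = 0. Conditioning on the first click:
t(Product) = 1 + 0.26·t(Product) + 0.24·t(Home) + 0.26·t(Search)
t(Home) = 1 + 0.26·t(Product) + 0.24·t(Home) + 0.26·t(Search)
t(Search) = 1 + 0.26·t(Product) + 0.24·t(Home) + 0.28·t(Search)
Solving: t(Product) = 4.2609, t(Home) = 4.2609, t(Search) = 4.3478.
Expected clicks from Home to Help: 4.2609.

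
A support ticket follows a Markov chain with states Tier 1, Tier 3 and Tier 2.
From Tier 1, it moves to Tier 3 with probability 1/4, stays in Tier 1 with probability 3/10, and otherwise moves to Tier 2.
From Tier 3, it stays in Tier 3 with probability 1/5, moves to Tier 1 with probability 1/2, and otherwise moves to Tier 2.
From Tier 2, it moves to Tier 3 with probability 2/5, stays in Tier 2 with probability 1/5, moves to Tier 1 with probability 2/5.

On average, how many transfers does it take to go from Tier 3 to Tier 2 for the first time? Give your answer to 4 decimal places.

Let t(s) be the expected number of transfers to first reach Tier 2 from state s, with t(Tier 2) = 0. Conditioning on the first transfer:
t(Tier 1) = 1 + 0.3·t(Tier 1) + 0.25·t(Tier 3)
t(Tier 3) = 1 + 0.5·t(Tier 1) + 0.2·t(Tier 3)
Solving: t(Tier 1) = 2.4138, t(Tier 3) = 2.7586.
Expected transfers from Tier 3 to Tier 2: 2.7586.

2.7586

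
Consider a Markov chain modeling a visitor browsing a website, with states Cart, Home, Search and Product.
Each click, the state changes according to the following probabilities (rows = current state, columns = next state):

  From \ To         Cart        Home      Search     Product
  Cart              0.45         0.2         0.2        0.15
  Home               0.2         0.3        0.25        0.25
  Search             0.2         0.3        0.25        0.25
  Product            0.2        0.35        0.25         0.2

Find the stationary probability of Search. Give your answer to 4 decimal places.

Let the stationary distribution be π with π = πP and π_1 + π_2 + π_3 + π_4 = 1.
π_1 = 0.45·π_1 + 0.2·π_2 + 0.2·π_3 + 0.2·π_4
π_2 = 0.2·π_1 + 0.3·π_2 + 0.3·π_3 + 0.35·π_4
π_3 = 0.2·π_1 + 0.25·π_2 + 0.25·π_3 + 0.25·π_4
Solving with the normalization constraint gives π = (0.2667, 0.2840, 0.2367, 0.2127).
So the stationary probability of Search is 0.2367.

0.2367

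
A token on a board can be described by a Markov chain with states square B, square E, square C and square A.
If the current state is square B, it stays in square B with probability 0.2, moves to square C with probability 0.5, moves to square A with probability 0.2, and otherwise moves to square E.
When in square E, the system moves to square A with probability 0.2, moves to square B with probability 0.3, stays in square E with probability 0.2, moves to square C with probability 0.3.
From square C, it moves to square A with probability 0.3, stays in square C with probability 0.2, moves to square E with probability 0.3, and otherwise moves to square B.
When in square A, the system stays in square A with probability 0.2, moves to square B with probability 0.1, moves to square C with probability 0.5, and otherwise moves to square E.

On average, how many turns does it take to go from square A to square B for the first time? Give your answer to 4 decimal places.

Let t(s) be the expected number of turns to first reach square B from state s, with t(square B) = 0. Conditioning on the first turn:
t(square E) = 1 + 0.2·t(square E) + 0.3·t(square C) + 0.2·t(square A)
t(square C) = 1 + 0.3·t(square E) + 0.2·t(square C) + 0.3·t(square A)
t(square A) = 1 + 0.2·t(square E) + 0.5·t(square C) + 0.2·t(square A)
Solving: t(square E) = 4.5000, t(square C) = 5.0000, t(square A) = 5.5000.
Expected turns from square A to square B: 5.5000.

5.5000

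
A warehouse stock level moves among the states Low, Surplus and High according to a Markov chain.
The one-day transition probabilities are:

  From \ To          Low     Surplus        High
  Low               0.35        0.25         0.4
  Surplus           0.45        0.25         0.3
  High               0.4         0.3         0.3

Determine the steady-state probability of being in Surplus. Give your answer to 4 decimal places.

0.2670

Let the stationary distribution be π with π = πP and π_1 + π_2 + π_3 = 1.
π_1 = 0.35·π_1 + 0.45·π_2 + 0.4·π_3
π_2 = 0.25·π_1 + 0.25·π_2 + 0.3·π_3
Solving with the normalization constraint gives π = (0.3937, 0.2670, 0.3394).
So the stationary probability of Surplus is 0.2670.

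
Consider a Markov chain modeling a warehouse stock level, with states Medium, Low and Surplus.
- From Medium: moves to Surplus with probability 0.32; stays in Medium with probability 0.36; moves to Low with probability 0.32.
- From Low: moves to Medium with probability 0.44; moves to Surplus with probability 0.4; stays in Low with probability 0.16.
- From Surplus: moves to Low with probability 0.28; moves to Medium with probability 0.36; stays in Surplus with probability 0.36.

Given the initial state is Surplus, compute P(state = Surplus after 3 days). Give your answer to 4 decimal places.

Propagate the distribution vector 3 days from Surplus.
After 0 days: (0.0000, 0.0000, 1.0000)
After 1 day: (0.3600, 0.2800, 0.3600)
After 2 days: (0.3824, 0.2608, 0.3568)
After 3 days: (0.3809, 0.2640, 0.3551)
P(in Surplus after 3 days) = 0.3551

0.3551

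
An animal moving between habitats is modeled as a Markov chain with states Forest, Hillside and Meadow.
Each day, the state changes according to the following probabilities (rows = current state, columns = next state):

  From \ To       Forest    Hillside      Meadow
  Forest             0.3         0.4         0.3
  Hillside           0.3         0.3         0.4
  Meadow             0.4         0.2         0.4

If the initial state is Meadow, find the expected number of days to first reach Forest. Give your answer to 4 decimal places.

Let t(s) be the expected number of days to first reach Forest from state s, with t(Forest) = 0. Conditioning on the first day:
t(Hillside) = 1 + 0.3·t(Hillside) + 0.4·t(Meadow)
t(Meadow) = 1 + 0.2·t(Hillside) + 0.4·t(Meadow)
Solving: t(Hillside) = 2.9412, t(Meadow) = 2.6471.
Expected days from Meadow to Forest: 2.6471.

2.6471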